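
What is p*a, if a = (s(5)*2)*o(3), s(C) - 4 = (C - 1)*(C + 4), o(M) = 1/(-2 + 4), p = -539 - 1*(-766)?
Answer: 9080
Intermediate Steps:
p = 227 (p = -539 + 766 = 227)
o(M) = ½ (o(M) = 1/2 = ½)
s(C) = 4 + (-1 + C)*(4 + C) (s(C) = 4 + (C - 1)*(C + 4) = 4 + (-1 + C)*(4 + C))
a = 40 (a = ((5*(3 + 5))*2)*(½) = ((5*8)*2)*(½) = (40*2)*(½) = 80*(½) = 40)
p*a = 227*40 = 9080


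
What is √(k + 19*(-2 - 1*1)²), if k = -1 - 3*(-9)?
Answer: √197 ≈ 14.036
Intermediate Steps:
k = 26 (k = -1 + 27 = 26)
√(k + 19*(-2 - 1*1)²) = √(26 + 19*(-2 - 1*1)²) = √(26 + 19*(-2 - 1)²) = √(26 + 19*(-3)²) = √(26 + 19*9) = √(26 + 171) = √197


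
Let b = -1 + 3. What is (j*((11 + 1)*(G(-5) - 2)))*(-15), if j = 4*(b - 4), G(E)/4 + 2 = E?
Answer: -43200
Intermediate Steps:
G(E) = -8 + 4*E
b = 2
j = -8 (j = 4*(2 - 4) = 4*(-2) = -8)
(j*((11 + 1)*(G(-5) - 2)))*(-15) = -8*(11 + 1)*((-8 + 4*(-5)) - 2)*(-15) = -96*((-8 - 20) - 2)*(-15) = -96*(-28 - 2)*(-15) = -96*(-30)*(-15) = -8*(-360)*(-15) = 2880*(-15) = -43200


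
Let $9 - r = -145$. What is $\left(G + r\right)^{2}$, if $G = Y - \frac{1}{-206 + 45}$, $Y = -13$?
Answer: $\frac{515380804}{25921} \approx 19883.0$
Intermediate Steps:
$r = 154$ ($r = 9 - -145 = 9 + 145 = 154$)
$G = - \frac{2092}{161}$ ($G = -13 - \frac{1}{-206 + 45} = -13 - \frac{1}{-161} = -13 - - \frac{1}{161} = -13 + \frac{1}{161} = - \frac{2092}{161} \approx -12.994$)
$\left(G + r\right)^{2} = \left(- \frac{2092}{161} + 154\right)^{2} = \left(\frac{22702}{161}\right)^{2} = \frac{515380804}{25921}$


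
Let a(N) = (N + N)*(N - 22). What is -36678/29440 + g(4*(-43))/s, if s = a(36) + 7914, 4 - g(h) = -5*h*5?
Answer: -37809613/21888640 ≈ -1.7274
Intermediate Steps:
g(h) = 4 + 25*h (g(h) = 4 - (-5*h)*5 = 4 - (-25)*h = 4 + 25*h)
a(N) = 2*N*(-22 + N) (a(N) = (2*N)*(-22 + N) = 2*N*(-22 + N))
s = 8922 (s = 2*36*(-22 + 36) + 7914 = 2*36*14 + 7914 = 1008 + 7914 = 8922)
-36678/29440 + g(4*(-43))/s = -36678/29440 + (4 + 25*(4*(-43)))/8922 = -36678*1/29440 + (4 + 25*(-172))*(1/8922) = -18339/14720 + (4 - 4300)*(1/8922) = -18339/14720 - 4296*1/8922 = -18339/14720 - 716/1487 = -37809613/21888640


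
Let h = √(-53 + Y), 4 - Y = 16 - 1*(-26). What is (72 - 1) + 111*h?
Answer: 71 + 111*I*√91 ≈ 71.0 + 1058.9*I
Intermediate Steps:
Y = -38 (Y = 4 - (16 - 1*(-26)) = 4 - (16 + 26) = 4 - 1*42 = 4 - 42 = -38)
h = I*√91 (h = √(-53 - 38) = √(-91) = I*√91 ≈ 9.5394*I)
(72 - 1) + 111*h = (72 - 1) + 111*(I*√91) = 71 + 111*I*√91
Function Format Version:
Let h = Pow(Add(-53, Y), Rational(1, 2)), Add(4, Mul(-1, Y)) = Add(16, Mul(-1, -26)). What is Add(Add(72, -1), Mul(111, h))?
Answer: Add(71, Mul(111, I, Pow(91, Rational(1, 2)))) ≈ Add(71.000, Mul(1058.9, I))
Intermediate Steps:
Y = -38 (Y = Add(4, Mul(-1, Add(16, Mul(-1, -26)))) = Add(4, Mul(-1, Add(16, 26))) = Add(4, Mul(-1, 42)) = Add(4, -42) = -38)
h = Mul(I, Pow(91, Rational(1, 2))) (h = Pow(Add(-53, -38), Rational(1, 2)) = Pow(-91, Rational(1, 2)) = Mul(I, Pow(91, Rational(1, 2))) ≈ Mul(9.5394, I))
Add(Add(72, -1), Mul(111, h)) = Add(Add(72, -1), Mul(111, Mul(I, Pow(91, Rational(1, 2))))) = Add(71, Mul(111, I, Pow(91, Rational(1, 2))))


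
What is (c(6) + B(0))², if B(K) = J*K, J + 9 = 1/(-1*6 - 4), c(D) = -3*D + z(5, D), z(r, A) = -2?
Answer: 400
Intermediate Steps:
c(D) = -2 - 3*D (c(D) = -3*D - 2 = -2 - 3*D)
J = -91/10 (J = -9 + 1/(-1*6 - 4) = -9 + 1/(-6 - 4) = -9 + 1/(-10) = -9 - ⅒ = -91/10 ≈ -9.1000)
B(K) = -91*K/10
(c(6) + B(0))² = ((-2 - 3*6) - 91/10*0)² = ((-2 - 18) + 0)² = (-20 + 0)² = (-20)² = 400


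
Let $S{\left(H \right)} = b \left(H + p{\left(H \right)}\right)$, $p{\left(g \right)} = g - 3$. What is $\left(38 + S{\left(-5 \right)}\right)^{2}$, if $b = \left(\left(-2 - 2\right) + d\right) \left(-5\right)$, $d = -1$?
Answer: $82369$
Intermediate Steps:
$p{\left(g \right)} = -3 + g$
$b = 25$ ($b = \left(\left(-2 - 2\right) - 1\right) \left(-5\right) = \left(-4 - 1\right) \left(-5\right) = \left(-5\right) \left(-5\right) = 25$)
$S{\left(H \right)} = -75 + 50 H$ ($S{\left(H \right)} = 25 \left(H + \left(-3 + H\right)\right) = 25 \left(-3 + 2 H\right) = -75 + 50 H$)
$\left(38 + S{\left(-5 \right)}\right)^{2} = \left(38 + \left(-75 + 50 \left(-5\right)\right)\right)^{2} = \left(38 - 325\right)^{2} = \left(-287\right)^{2} = 82369$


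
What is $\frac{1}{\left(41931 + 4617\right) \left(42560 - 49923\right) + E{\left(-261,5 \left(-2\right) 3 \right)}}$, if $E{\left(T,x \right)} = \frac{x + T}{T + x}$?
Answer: $- \frac{1}{342732923} \approx -2.9177 \cdot 10^{-9}$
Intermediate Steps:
$E{\left(T,x \right)} = 1$ ($E{\left(T,x \right)} = \frac{T + x}{T + x} = 1$)
$\frac{1}{\left(41931 + 4617\right) \left(42560 - 49923\right) + E{\left(-261,5 \left(-2\right) 3 \right)}} = \frac{1}{\left(41931 + 4617\right) \left(42560 - 49923\right) + 1} = \frac{1}{46548 \left(-7363\right) + 1} = \frac{1}{-342732924 + 1} = \frac{1}{-342732923} = - \frac{1}{342732923}$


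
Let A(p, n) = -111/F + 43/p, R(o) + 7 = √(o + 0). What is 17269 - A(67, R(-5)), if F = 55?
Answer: 63641337/3685 ≈ 17270.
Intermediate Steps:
R(o) = -7 + √o (R(o) = -7 + √(o + 0) = -7 + √o)
A(p, n) = -111/55 + 43/p
17269 - A(67, R(-5)) = 17269 - (-111/55 + 43/67) = 17269 - 1*(-5072/3685) = 17269 + 5072/3685 = 63641337/3685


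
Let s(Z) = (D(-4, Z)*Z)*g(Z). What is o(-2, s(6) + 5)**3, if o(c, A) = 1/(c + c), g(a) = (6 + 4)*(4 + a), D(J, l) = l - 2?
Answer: -1/64 ≈ -0.015625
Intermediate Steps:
D(J, l) = -2 + l
g(a) = 40 + 10*a (g(a) = 10*(4 + a) = 40 + 10*a)
s(Z) = Z*(-2 + Z)*(40 + 10*Z) (s(Z) = ((-2 + Z)*Z)*(40 + 10*Z) = (Z*(-2 + Z))*(40 + 10*Z) = Z*(-2 + Z)*(40 + 10*Z))
o(c, A) = 1/(2*c)
o(-2, s(6) + 5)**3 = ((1/2)/(-2))**3 = ((1/2)*(-1/2))**3 = (-1/4)**3 = -1/64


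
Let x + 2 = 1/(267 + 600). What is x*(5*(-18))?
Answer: 51990/289 ≈ 179.90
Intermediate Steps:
x = -1733/867 (x = -2 + 1/(267 + 600) = -2 + 1/867 = -1733/867 ≈ -1.9988)
x*(5*(-18)) = -8665*(-18)/867 = -1733/867*(-90) = 51990/289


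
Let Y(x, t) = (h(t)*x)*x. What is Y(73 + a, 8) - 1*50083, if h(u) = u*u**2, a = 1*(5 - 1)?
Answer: 2985565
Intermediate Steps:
a = 4 (a = 1*4 = 4)
h(u) = u**3
Y(x, t) = t**3*x**2 (Y(x, t) = (t**3*x)*x = (x*t**3)*x = t**3*x**2)
Y(73 + a, 8) - 1*50083 = 8**3*(73 + 4)**2 - 1*50083 = 512*77**2 - 50083 = 512*5929 - 50083 = 3035648 - 50083 = 2985565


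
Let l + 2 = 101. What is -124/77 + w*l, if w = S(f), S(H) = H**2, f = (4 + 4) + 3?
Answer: 922259/77 ≈ 11977.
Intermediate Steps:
f = 11 (f = 8 + 3 = 11)
l = 99 (l = -2 + 101 = 99)
w = 121 (w = 11**2 = 121)
-124/77 + w*l = -124/77 + 121*99 = -124*1/77 + 11979 = -124/77 + 11979 = 922259/77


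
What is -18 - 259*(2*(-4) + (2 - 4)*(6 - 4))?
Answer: 3090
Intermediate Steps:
-18 - 259*(2*(-4) + (2 - 4)*(6 - 4)) = -18 - 259*(-8 - 2*2) = -18 - 259*(-8 - 4) = -18 - 259*(-12) = -18 + 3108 = 3090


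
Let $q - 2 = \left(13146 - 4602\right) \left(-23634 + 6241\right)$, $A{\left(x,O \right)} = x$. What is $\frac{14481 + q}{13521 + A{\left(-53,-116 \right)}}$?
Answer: $- \frac{148591309}{13468} \approx -11033.0$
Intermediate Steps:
$q = -148605790$ ($q = 2 + \left(13146 - 4602\right) \left(-23634 + 6241\right) = 2 + 8544 \left(-17393\right) = 2 - 148605792 = -148605790$)
$\frac{14481 + q}{13521 + A{\left(-53,-116 \right)}} = \frac{14481 - 148605790}{13521 - 53} = - \frac{148591309}{13468}$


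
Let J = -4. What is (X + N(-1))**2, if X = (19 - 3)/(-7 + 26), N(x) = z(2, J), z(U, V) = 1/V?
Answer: 2025/5776 ≈ 0.35059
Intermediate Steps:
N(x) = -1/4 (N(x) = 1/(-4) = -1/4)
X = 16/19 ≈ 0.84210
(X + N(-1))**2 = (16/19 - 1/4)**2 = (45/76)**2 = 2025/5776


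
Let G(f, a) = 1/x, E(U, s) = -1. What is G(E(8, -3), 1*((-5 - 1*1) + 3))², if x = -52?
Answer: 1/2704 ≈ 0.00036982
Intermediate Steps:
G(f, a) = -1/52 (G(f, a) = 1/(-52) = -1/52)
G(E(8, -3), 1*((-5 - 1*1) + 3))² = (-1/52)² = 1/2704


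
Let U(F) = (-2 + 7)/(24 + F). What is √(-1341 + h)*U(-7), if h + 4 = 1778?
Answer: 5*√433/17 ≈ 6.1202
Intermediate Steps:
U(F) = 5/(24 + F)
h = 1774 (h = -4 + 1778 = 1774)
√(-1341 + h)*U(-7) = √(-1341 + 1774)*(5/(24 - 7)) = √433*(5/17) = 5*√433/17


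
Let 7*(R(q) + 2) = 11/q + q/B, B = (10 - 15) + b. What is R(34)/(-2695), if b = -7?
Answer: 842/962115 ≈ 0.00087516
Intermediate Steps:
B = -12 (B = (10 - 15) - 7 = -5 - 7 = -12)
R(q) = -2 - q/84 + 11/(7*q) (R(q) = -2 + (11/q + q/(-12))/7 = -2 + (11/q + q*(-1/12))/7 = -2 + (11/q - q/12)/7 = -2 + (-q/84 + 11/(7*q)) = -2 - q/84 + 11/(7*q))
R(34)/(-2695) = ((1/84)*(132 - 1*34*(168 + 34))/34)/(-2695) = ((1/84)*(1/34)*(132 - 1*34*202))*(-1/2695) = ((1/84)*(1/34)*(132 - 6868))*(-1/2695) = ((1/84)*(1/34)*(-6736))*(-1/2695) = -842/357*(-1/2695) = 842/962115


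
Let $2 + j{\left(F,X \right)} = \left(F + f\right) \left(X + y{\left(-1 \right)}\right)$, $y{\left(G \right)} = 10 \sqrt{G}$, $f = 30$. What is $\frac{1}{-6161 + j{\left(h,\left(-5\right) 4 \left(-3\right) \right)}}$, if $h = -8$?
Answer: $- \frac{4843}{23503049} - \frac{220 i}{23503049} \approx -0.00020606 - 9.3605 \cdot 10^{-6} i$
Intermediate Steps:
$j{\left(F,X \right)} = -2 + \left(30 + F\right) \left(X + 10 i\right)$ ($j{\left(F,X \right)} = -2 + \left(F + 30\right) \left(X + 10 \sqrt{-1}\right) = -2 + \left(30 + F\right) \left(X + 10 i\right)$)
$\frac{1}{-6161 + j{\left(h,\left(-5\right) 4 \left(-3\right) \right)}} = \frac{1}{-6161 + \left(-2 + 30 \left(-5\right) 4 \left(-3\right) + 300 i - 8 \left(-5\right) 4 \left(-3\right) + 10 i \left(-8\right)\right)} = \frac{1}{-6161 - \left(2 - 220 i - \left(-440\right) \left(-3\right)\right)} = \frac{1}{-6161 - \left(-1318 - 220 i\right)} = \frac{1}{-6161 + \left(1318 + 220 i\right)} = \frac{1}{-4843 + 220 i} = \frac{-4843 - 220 i}{23503049}$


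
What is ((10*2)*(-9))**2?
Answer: 32400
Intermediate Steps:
((10*2)*(-9))**2 = (20*(-9))**2 = (-180)**2 = 32400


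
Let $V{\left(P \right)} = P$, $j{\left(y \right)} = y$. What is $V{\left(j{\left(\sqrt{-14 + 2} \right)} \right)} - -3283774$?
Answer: $3283774 + 2 i \sqrt{3} \approx 3.2838 \cdot 10^{6} + 3.4641 i$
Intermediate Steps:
$V{\left(j{\left(\sqrt{-14 + 2} \right)} \right)} - -3283774 = \sqrt{-14 + 2} - -3283774 = \sqrt{-12} + 3283774 = 2 i \sqrt{3} + 3283774 = 3283774 + 2 i \sqrt{3}$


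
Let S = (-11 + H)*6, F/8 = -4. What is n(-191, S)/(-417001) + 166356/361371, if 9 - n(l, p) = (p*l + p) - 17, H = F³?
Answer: 4524364810990/50230689457 ≈ 90.072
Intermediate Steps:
F = -32 (F = 8*(-4) = -32)
H = -32768 (H = (-32)³ = -32768)
S = -196674 (S = (-11 - 32768)*6 = -32779*6 = -196674)
n(l, p) = 26 - p - l*p (n(l, p) = 9 - ((p*l + p) - 17) = 9 - ((l*p + p) - 17) = 9 - ((p + l*p) - 17) = 9 - (-17 + p + l*p) = 9 + (17 - p - l*p) = 26 - p - l*p)
n(-191, S)/(-417001) + 166356/361371 = (26 - 1*(-196674) - 1*(-191)*(-196674))/(-417001) + 166356/361371 = (26 + 196674 - 37564734)*(-1/417001) + 166356*(1/361371) = -37368034*(-1/417001) + 55452/120457 = 37368034/417001 + 55452/120457 = 4524364810990/50230689457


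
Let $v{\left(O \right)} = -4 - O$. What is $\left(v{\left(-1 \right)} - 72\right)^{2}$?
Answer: $5625$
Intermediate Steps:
$\left(v{\left(-1 \right)} - 72\right)^{2} = \left(\left(-4 - -1\right) - 72\right)^{2} = \left(\left(-4 + 1\right) - 72\right)^{2} = \left(-3 - 72\right)^{2} = \left(-75\right)^{2} = 5625$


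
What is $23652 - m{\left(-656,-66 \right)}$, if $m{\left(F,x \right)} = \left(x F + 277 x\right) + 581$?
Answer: $-1943$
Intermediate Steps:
$m{\left(F,x \right)} = 581 + 277 x + F x$ ($m{\left(F,x \right)} = \left(F x + 277 x\right) + 581 = \left(277 x + F x\right) + 581 = 581 + 277 x + F x$)
$23652 - m{\left(-656,-66 \right)} = 23652 - \left(581 + 277 \left(-66\right) - -43296\right) = 23652 - \left(581 - 18282 + 43296\right) = 23652 - 25595 = -1943$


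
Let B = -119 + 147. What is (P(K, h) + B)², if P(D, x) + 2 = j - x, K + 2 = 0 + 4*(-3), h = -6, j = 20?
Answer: 2704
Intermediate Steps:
K = -14 (K = -2 + (0 + 4*(-3)) = -2 + (0 - 12) = -2 - 12 = -14)
P(D, x) = 18 - x (P(D, x) = -2 + (20 - x) = 18 - x)
B = 28
(P(K, h) + B)² = ((18 - 1*(-6)) + 28)² = ((18 + 6) + 28)² = (24 + 28)² = 52² = 2704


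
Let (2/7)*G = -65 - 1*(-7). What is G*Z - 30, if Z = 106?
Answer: -21548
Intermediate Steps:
G = -203 (G = 7*(-65 - 1*(-7))/2 = 7*(-65 + 7)/2 = (7/2)*(-58) = -203)
G*Z - 30 = -203*106 - 30 = -21518 - 30 = -21548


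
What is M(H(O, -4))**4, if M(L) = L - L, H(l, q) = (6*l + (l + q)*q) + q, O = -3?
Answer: 0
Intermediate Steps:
H(l, q) = q + 6*l + q*(l + q) (H(l, q) = (6*l + q*(l + q)) + q = q + 6*l + q*(l + q))
M(L) = 0
M(H(O, -4))**4 = 0**4 = 0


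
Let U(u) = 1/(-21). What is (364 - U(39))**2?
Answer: 58446025/441 ≈ 1.3253e+5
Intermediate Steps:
U(u) = -1/21
(364 - U(39))**2 = (364 - 1*(-1/21))**2 = (364 + 1/21)**2 = (7645/21)**2 = 58446025/441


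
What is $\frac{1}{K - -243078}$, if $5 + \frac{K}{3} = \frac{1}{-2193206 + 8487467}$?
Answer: $\frac{2098087}{509967320482} \approx 4.1142 \cdot 10^{-6}$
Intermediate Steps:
$K = - \frac{31471304}{2098087}$ ($K = -15 + \frac{3}{-2193206 + 8487467} = -15 + \frac{3}{6294261} = -15 + 3 \cdot \frac{1}{6294261} = -15 + \frac{1}{2098087} = - \frac{31471304}{2098087} \approx -15.0$)
$\frac{1}{K - -243078} = \frac{1}{- \frac{31471304}{2098087} - -243078} = \frac{1}{- \frac{31471304}{2098087} + 243078} = \frac{1}{\frac{509967320482}{2098087}} = \frac{2098087}{509967320482}$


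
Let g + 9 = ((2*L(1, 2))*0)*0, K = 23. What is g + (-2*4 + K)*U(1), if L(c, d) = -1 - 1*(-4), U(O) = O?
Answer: 6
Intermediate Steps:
L(c, d) = 3 (L(c, d) = -1 + 4 = 3)
g = -9 (g = -9 + ((2*3)*0)*0 = -9 + (6*0)*0 = -9 + 0*0 = -9 + 0 = -9)
g + (-2*4 + K)*U(1) = -9 + (-2*4 + 23)*1 = -9 + (-8 + 23)*1 = -9 + 15*1 = -9 + 15 = 6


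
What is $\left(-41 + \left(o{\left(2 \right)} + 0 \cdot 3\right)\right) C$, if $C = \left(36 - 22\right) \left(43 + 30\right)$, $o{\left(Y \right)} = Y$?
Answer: $-39858$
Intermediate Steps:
$C = 1022$ ($C = 14 \cdot 73 = 1022$)
$\left(-41 + \left(o{\left(2 \right)} + 0 \cdot 3\right)\right) C = \left(-41 + \left(2 + 0 \cdot 3\right)\right) 1022 = \left(-41 + \left(2 + 0\right)\right) 1022 = \left(-41 + 2\right) 1022 = \left(-39\right) 1022 = -39858$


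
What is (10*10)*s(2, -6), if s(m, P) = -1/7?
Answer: -100/7 ≈ -14.286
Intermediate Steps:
s(m, P) = -1/7 (s(m, P) = -1*1/7 = -1/7)
(10*10)*s(2, -6) = (10*10)*(-1/7) = 100*(-1/7) = -100/7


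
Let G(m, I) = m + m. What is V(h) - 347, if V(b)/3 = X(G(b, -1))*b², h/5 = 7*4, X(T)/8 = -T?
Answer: -131712347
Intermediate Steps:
G(m, I) = 2*m
X(T) = -8*T (X(T) = 8*(-T) = -8*T)
h = 140 (h = 5*(7*4) = 5*28 = 140)
V(b) = -48*b³ (V(b) = 3*((-16*b)*b²) = 3*(-16*b³) = -48*b³)
V(h) - 347 = -48*140³ - 347 = -48*2744000 - 347 = -131712000 - 347 = -131712347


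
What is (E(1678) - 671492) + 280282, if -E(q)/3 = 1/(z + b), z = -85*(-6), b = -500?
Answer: -3912103/10 ≈ -3.9121e+5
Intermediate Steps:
z = 510
E(q) = -3/10 (E(q) = -3/(510 - 500) = -3/10)
(E(1678) - 671492) + 280282 = (-3/10 - 671492) + 280282 = -6714923/10 + 280282 = -3912103/10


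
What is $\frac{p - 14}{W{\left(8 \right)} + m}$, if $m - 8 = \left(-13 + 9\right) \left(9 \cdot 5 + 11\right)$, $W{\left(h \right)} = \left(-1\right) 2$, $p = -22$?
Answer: $\frac{18}{109} \approx 0.16514$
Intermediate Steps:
$W{\left(h \right)} = -2$
$m = -216$ ($m = 8 + \left(-13 + 9\right) \left(9 \cdot 5 + 11\right) = 8 - 4 \left(45 + 11\right) = 8 - 224 = -216$)
$\frac{p - 14}{W{\left(8 \right)} + m} = \frac{-22 - 14}{-2 - 216} = \frac{1}{-218} \left(-36\right) = \left(- \frac{1}{218}\right) \left(-36\right) = \frac{18}{109}$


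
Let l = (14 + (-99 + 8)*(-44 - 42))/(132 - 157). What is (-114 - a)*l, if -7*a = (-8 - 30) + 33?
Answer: 179872/5 ≈ 35974.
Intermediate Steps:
a = 5/7 (a = -((-8 - 30) + 33)/7 = -(-38 + 33)/7 = -1/7*(-5) = 5/7 ≈ 0.71429)
l = -1568/5 (l = (14 - 91*(-86))/(-25) = (14 + 7826)*(-1/25) = 7840*(-1/25) = -1568/5 ≈ -313.60)
(-114 - a)*l = (-114 - 1*5/7)*(-1568/5) = (-114 - 5/7)*(-1568/5) = -803/7*(-1568/5) = 179872/5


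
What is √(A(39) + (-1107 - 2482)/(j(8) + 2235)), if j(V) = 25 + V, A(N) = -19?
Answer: I*√326767/126 ≈ 4.5368*I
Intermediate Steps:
√(A(39) + (-1107 - 2482)/(j(8) + 2235)) = √(-19 + (-1107 - 2482)/((25 + 8) + 2235)) = √(-19 - 3589/(33 + 2235)) = √(-19 - 3589/2268) = √(-46681/2268) = I*√326767/126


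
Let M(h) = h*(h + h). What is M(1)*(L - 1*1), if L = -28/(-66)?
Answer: -38/33 ≈ -1.1515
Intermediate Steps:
M(h) = 2*h² (M(h) = h*(2*h) = 2*h²)
L = 14/33 (L = -28*(-1/66) = 14/33 ≈ 0.42424)
M(1)*(L - 1*1) = (2*1²)*(14/33 - 1*1) = (2*1)*(14/33 - 1) = 2*(-19/33) = -38/33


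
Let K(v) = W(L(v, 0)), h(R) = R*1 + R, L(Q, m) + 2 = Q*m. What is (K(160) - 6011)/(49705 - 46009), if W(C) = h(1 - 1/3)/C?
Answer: -18035/11088 ≈ -1.6265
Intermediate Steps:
L(Q, m) = -2 + Q*m
h(R) = 2*R (h(R) = R + R = 2*R)
W(C) = 4/(3*C) (W(C) = (2*(1 - 1/3))/C = (2*(1 - 1*⅓))/C = (2*(1 - ⅓))/C = (2*(⅔))/C = 4/(3*C))
K(v) = -⅔ (K(v) = 4/(3*(-2 + v*0)) = 4/(3*(-2 + 0)) = (4/3)/(-2) = (4/3)*(-½) = -⅔)
(K(160) - 6011)/(49705 - 46009) = (-⅔ - 6011)/(49705 - 46009) = -18035/3/3696 = -18035/3*1/3696 = -18035/11088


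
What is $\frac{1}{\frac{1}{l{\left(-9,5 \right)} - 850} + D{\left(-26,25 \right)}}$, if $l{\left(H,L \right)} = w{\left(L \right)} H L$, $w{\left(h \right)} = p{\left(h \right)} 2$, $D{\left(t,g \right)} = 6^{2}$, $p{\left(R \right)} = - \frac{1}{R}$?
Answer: $\frac{832}{29951} \approx 0.027779$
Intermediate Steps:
$D{\left(t,g \right)} = 36$
$w{\left(h \right)} = - \frac{2}{h}$ ($w{\left(h \right)} = - \frac{1}{h} 2 = - \frac{2}{h}$)
$l{\left(H,L \right)} = - 2 H$ ($l{\left(H,L \right)} = - \frac{2}{L} H L = - 2 H$)
$\frac{1}{\frac{1}{l{\left(-9,5 \right)} - 850} + D{\left(-26,25 \right)}} = \frac{1}{\frac{1}{\left(-2\right) \left(-9\right) - 850} + 36} = \frac{1}{\frac{1}{18 - 850} + 36} = \frac{1}{\frac{1}{-832} + 36} = \frac{1}{- \frac{1}{832} + 36} = \frac{1}{\frac{29951}{832}} = \frac{832}{29951}$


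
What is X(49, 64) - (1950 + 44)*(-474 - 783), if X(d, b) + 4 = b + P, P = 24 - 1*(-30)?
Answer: 2506572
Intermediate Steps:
P = 54 (P = 24 + 30 = 54)
X(d, b) = 50 + b (X(d, b) = -4 + (b + 54) = -4 + (54 + b) = 50 + b)
X(49, 64) - (1950 + 44)*(-474 - 783) = (50 + 64) - (1950 + 44)*(-474 - 783) = 114 - 1994*(-1257) = 114 - 1*(-2506458) = 114 + 2506458 = 2506572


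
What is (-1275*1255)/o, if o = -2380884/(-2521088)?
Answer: -19774784000/11671 ≈ -1.6944e+6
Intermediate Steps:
o = 595221/630272 (o = -2380884*(-1/2521088) = 595221/630272 ≈ 0.94439)
(-1275*1255)/o = (-1275*1255)/(595221/630272) = -1600125*630272/595221 = -19774784000/11671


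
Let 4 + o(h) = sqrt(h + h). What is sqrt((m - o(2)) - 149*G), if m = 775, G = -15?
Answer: 2*sqrt(753) ≈ 54.882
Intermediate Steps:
o(h) = -4 + sqrt(2)*sqrt(h) (o(h) = -4 + sqrt(h + h) = -4 + sqrt(2*h) = -4 + sqrt(2)*sqrt(h))
sqrt((m - o(2)) - 149*G) = sqrt((775 - (-4 + sqrt(2)*sqrt(2))) - 149*(-15)) = sqrt((775 - (-4 + 2)) + 2235) = sqrt((775 - 1*(-2)) + 2235) = sqrt((775 + 2) + 2235) = sqrt(777 + 2235) = sqrt(3012) = 2*sqrt(753)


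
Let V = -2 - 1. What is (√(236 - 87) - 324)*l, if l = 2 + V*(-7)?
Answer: -7452 + 23*√149 ≈ -7171.3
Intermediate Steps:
V = -3
l = 23 (l = 2 - 3*(-7) = 2 + 21 = 23)
(√(236 - 87) - 324)*l = (√(236 - 87) - 324)*23 = (√149 - 324)*23 = (-324 + √149)*23 = -7452 + 23*√149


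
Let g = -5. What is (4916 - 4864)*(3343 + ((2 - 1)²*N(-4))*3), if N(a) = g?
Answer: 173056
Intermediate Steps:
N(a) = -5
(4916 - 4864)*(3343 + ((2 - 1)²*N(-4))*3) = (4916 - 4864)*(3343 + ((2 - 1)²*(-5))*3) = 52*(3343 + (1²*(-5))*3) = 52*(3343 + (1*(-5))*3) = 52*(3343 - 5*3) = 52*(3343 - 15) = 52*3328 = 173056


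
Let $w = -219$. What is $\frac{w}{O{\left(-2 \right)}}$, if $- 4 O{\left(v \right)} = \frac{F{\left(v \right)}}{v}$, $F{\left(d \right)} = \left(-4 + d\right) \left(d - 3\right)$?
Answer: $- \frac{292}{5} \approx -58.4$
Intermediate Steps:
$F{\left(d \right)} = \left(-4 + d\right) \left(-3 + d\right)$
$O{\left(v \right)} = - \frac{12 + v^{2} - 7 v}{4 v}$ ($O{\left(v \right)} = - \frac{\left(12 + v^{2} - 7 v\right) \frac{1}{v}}{4} = - \frac{\frac{1}{v} \left(12 + v^{2} - 7 v\right)}{4} = - \frac{12 + v^{2} - 7 v}{4 v}$)
$\frac{w}{O{\left(-2 \right)}} = - \frac{219}{\frac{7}{4} - \frac{3}{-2} - - \frac{1}{2}} = - \frac{219}{\frac{7}{4} - - \frac{3}{2} + \frac{1}{2}} = - \frac{219}{\frac{7}{4} + \frac{3}{2} + \frac{1}{2}} = - \frac{219}{\frac{15}{4}} = \left(-219\right) \frac{4}{15} = - \frac{292}{5}$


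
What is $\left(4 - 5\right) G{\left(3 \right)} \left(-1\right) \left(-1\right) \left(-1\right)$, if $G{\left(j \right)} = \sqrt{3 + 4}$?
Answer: $\sqrt{7} \approx 2.6458$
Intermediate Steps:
$G{\left(j \right)} = \sqrt{7}$
$\left(4 - 5\right) G{\left(3 \right)} \left(-1\right) \left(-1\right) \left(-1\right) = \left(4 - 5\right) \sqrt{7} \left(-1\right) \left(-1\right) \left(-1\right) = - \sqrt{7} \cdot 1 \left(-1\right) = - \sqrt{7} \left(-1\right) = \sqrt{7}$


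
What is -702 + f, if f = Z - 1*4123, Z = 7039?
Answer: 2214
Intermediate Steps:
f = 2916 (f = 7039 - 1*4123 = 7039 - 4123 = 2916)
-702 + f = -702 + 2916 = 2214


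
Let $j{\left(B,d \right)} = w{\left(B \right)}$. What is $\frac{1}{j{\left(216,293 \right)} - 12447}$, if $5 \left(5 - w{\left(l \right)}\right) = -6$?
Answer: $- \frac{5}{62204} \approx -8.0381 \cdot 10^{-5}$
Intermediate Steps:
$w{\left(l \right)} = \frac{31}{5}$ ($w{\left(l \right)} = 5 - - \frac{6}{5} = 5 + \frac{6}{5} = \frac{31}{5}$)
$j{\left(B,d \right)} = \frac{31}{5}$
$\frac{1}{j{\left(216,293 \right)} - 12447} = \frac{1}{\frac{31}{5} - 12447} = \frac{1}{- \frac{62204}{5}} = - \frac{5}{62204}$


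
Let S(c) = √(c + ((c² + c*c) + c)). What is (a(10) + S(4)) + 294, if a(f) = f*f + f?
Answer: 404 + 2*√10 ≈ 410.32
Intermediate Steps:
a(f) = f + f² (a(f) = f² + f = f + f²)
S(c) = √(2*c + 2*c²) (S(c) = √(c + ((c² + c²) + c)) = √(c + (2*c² + c)) = √(c + (c + 2*c²)) = √(2*c + 2*c²))
(a(10) + S(4)) + 294 = (10*(1 + 10) + √2*√(4*(1 + 4))) + 294 = (10*11 + √2*√(4*5)) + 294 = (110 + √2*√20) + 294 = (110 + √2*(2*√5)) + 294 = (110 + 2*√10) + 294 = 404 + 2*√10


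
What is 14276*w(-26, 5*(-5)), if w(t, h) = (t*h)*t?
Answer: -241264400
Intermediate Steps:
w(t, h) = h*t² (w(t, h) = (h*t)*t = h*t²)
14276*w(-26, 5*(-5)) = 14276*((5*(-5))*(-26)²) = 14276*(-25*676) = 14276*(-16900) = -241264400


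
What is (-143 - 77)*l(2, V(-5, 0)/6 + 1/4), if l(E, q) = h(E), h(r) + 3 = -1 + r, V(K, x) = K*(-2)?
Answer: 440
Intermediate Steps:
V(K, x) = -2*K
h(r) = -4 + r (h(r) = -3 + (-1 + r) = -4 + r)
l(E, q) = -4 + E
(-143 - 77)*l(2, V(-5, 0)/6 + 1/4) = (-143 - 77)*(-4 + 2) = -220*(-2) = 440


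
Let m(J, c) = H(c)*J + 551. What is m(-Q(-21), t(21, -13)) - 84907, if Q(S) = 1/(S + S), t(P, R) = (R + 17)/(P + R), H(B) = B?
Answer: -7085903/84 ≈ -84356.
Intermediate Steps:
t(P, R) = (17 + R)/(P + R)
Q(S) = 1/(2*S)
m(J, c) = 551 + J*c (m(J, c) = c*J + 551 = J*c + 551 = 551 + J*c)
m(-Q(-21), t(21, -13)) - 84907 = (551 + (-1/(2*(-21)))*((17 - 13)/(21 - 13))) - 84907 = (551 + (-(-1)/(2*21))*(4/8)) - 84907 = (551 + (-1*(-1/42))*((1/8)*4)) - 84907 = (551 + (1/42)*(1/2)) - 84907 = (551 + 1/84) - 84907 = 46285/84 - 84907 = -7085903/84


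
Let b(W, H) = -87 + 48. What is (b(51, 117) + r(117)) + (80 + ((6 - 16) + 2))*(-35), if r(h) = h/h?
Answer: -2558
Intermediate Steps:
b(W, H) = -39
r(h) = 1
(b(51, 117) + r(117)) + (80 + ((6 - 16) + 2))*(-35) = (-39 + 1) + (80 + ((6 - 16) + 2))*(-35) = -38 + (80 + (-10 + 2))*(-35) = -38 + (80 - 8)*(-35) = -38 + 72*(-35) = -38 - 2520 = -2558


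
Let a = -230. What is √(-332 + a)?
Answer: I*√562 ≈ 23.707*I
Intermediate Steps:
√(-332 + a) = √(-332 - 230) = √(-562) = I*√562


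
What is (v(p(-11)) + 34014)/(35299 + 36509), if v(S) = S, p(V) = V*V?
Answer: 34135/71808 ≈ 0.47536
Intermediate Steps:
p(V) = V**2
(v(p(-11)) + 34014)/(35299 + 36509) = ((-11)**2 + 34014)/(35299 + 36509) = (121 + 34014)/71808 = 34135*(1/71808) = 34135/71808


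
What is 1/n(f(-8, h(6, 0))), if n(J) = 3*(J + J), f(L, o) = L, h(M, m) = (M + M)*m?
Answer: -1/48 ≈ -0.020833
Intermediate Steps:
h(M, m) = 2*M*m (h(M, m) = (2*M)*m = 2*M*m)
n(J) = 6*J (n(J) = 3*(2*J) = 6*J)
1/n(f(-8, h(6, 0))) = 1/(6*(-8)) = 1/(-48) = -1/48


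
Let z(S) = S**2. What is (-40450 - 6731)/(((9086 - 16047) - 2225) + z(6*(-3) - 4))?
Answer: 47181/8702 ≈ 5.4219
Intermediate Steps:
(-40450 - 6731)/(((9086 - 16047) - 2225) + z(6*(-3) - 4)) = (-40450 - 6731)/(((9086 - 16047) - 2225) + (6*(-3) - 4)**2) = -47181/((-6961 - 2225) + (-18 - 4)**2) = -47181/(-9186 + (-22)**2) = -47181/(-9186 + 484) = -47181/(-8702) = -47181*(-1/8702) = 47181/8702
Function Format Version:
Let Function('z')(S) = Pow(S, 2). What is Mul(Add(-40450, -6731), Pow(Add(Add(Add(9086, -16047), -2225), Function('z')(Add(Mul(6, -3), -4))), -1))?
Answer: Rational(47181, 8702) ≈ 5.4219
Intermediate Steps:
Mul(Add(-40450, -6731), Pow(Add(Add(Add(9086, -16047), -2225), Function('z')(Add(Mul(6, -3), -4))), -1)) = Mul(Add(-40450, -6731), Pow(Add(Add(Add(9086, -16047), -2225), Pow(Add(Mul(6, -3), -4), 2)), -1)) = Mul(-47181, Pow(Add(Add(-6961, -2225), Pow(Add(-18, -4), 2)), -1)) = Mul(-47181, Pow(Add(-9186, Pow(-22, 2)), -1)) = Mul(-47181, Pow(Add(-9186, 484), -1)) = Mul(-47181, Pow(-8702, -1)) = Mul(-47181, Rational(-1, 8702)) = Rational(47181, 8702)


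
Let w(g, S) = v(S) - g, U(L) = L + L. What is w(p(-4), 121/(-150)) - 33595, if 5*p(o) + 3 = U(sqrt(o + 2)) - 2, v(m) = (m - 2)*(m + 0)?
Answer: -755814059/22500 - 2*I*sqrt(2)/5 ≈ -33592.0 - 0.56569*I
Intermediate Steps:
v(m) = m*(-2 + m) (v(m) = (-2 + m)*m = m*(-2 + m))
U(L) = 2*L
p(o) = -1 + 2*sqrt(2 + o)/5 (p(o) = -3/5 + (2*sqrt(o + 2) - 2)/5 = -3/5 + (2*sqrt(2 + o) - 2)/5 = -3/5 + (-2 + 2*sqrt(2 + o))/5 = -3/5 + (-2/5 + 2*sqrt(2 + o)/5) = -1 + 2*sqrt(2 + o)/5)
w(g, S) = -g + S*(-2 + S) (w(g, S) = S*(-2 + S) - g = -g + S*(-2 + S))
w(p(-4), 121/(-150)) - 33595 = (-(-1 + 2*sqrt(2 - 4)/5) + (121/(-150))*(-2 + 121/(-150))) - 33595 = (-(-1 + 2*sqrt(-2)/5) + (121*(-1/150))*(-2 + 121*(-1/150))) - 33595 = (-(-1 + 2*(I*sqrt(2))/5) - 121*(-2 - 121/150)/150) - 33595 = (-(-1 + 2*I*sqrt(2)/5) - 121/150*(-421/150)) - 33595 = ((1 - 2*I*sqrt(2)/5) + 50941/22500) - 33595 = (73441/22500 - 2*I*sqrt(2)/5) - 33595 = -755814059/22500 - 2*I*sqrt(2)/5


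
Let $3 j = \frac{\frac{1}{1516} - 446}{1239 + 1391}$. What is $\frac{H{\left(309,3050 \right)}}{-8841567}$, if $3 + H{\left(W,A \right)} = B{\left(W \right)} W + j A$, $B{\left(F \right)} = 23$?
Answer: $- \frac{8291043721}{10575610486308} \approx -0.00078398$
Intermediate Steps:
$j = - \frac{135227}{2392248}$ ($j = \frac{\left(\frac{1}{1516} - 446\right) \frac{1}{1239 + 1391}}{3} = \frac{\left(\frac{1}{1516} - 446\right) \frac{1}{2630}}{3} = \frac{\left(- \frac{676135}{1516}\right) \frac{1}{2630}}{3} = \frac{1}{3} \left(- \frac{135227}{797416}\right) = - \frac{135227}{2392248} \approx -0.056527$)
$H{\left(W,A \right)} = -3 + 23 W - \frac{135227 A}{2392248}$ ($H{\left(W,A \right)} = -3 - \left(- 23 W + \frac{135227 A}{2392248}\right) = -3 + 23 W - \frac{135227 A}{2392248}$)
$\frac{H{\left(309,3050 \right)}}{-8841567} = \frac{-3 + 23 \cdot 309 - \frac{206221175}{1196124}}{-8841567} = \left(-3 + 7107 - \frac{206221175}{1196124}\right) \left(- \frac{1}{8841567}\right) = \frac{8291043721}{1196124} \left(- \frac{1}{8841567}\right) = - \frac{8291043721}{10575610486308}$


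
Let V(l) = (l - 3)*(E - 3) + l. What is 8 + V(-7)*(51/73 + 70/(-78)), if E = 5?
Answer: 12686/949 ≈ 13.368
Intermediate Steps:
V(l) = -6 + 3*l (V(l) = (l - 3)*(5 - 3) + l = (-3 + l)*2 + l = (-6 + 2*l) + l = -6 + 3*l)
8 + V(-7)*(51/73 + 70/(-78)) = 8 + (-6 + 3*(-7))*(51/73 + 70/(-78)) = 8 + (-6 - 21)*(51*(1/73) + 70*(-1/78)) = 8 - 27*(51/73 - 35/39) = 8 - 27*(-566/2847) = 8 + 5094/949 = 12686/949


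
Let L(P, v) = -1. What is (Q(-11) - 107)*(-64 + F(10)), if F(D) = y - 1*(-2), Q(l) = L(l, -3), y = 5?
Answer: 6156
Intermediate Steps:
Q(l) = -1
F(D) = 7 (F(D) = 5 - 1*(-2) = 5 + 2 = 7)
(Q(-11) - 107)*(-64 + F(10)) = (-1 - 107)*(-64 + 7) = -108*(-57) = 6156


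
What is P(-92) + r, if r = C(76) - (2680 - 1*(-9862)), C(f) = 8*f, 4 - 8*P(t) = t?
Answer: -11922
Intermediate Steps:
P(t) = ½ - t/8
r = -11934 (r = 8*76 - (2680 - 1*(-9862)) = 608 - (2680 + 9862) = 608 - 1*12542 = 608 - 12542 = -11934)
P(-92) + r = (½ - ⅛*(-92)) - 11934 = (½ + 23/2) - 11934 = 12 - 11934 = -11922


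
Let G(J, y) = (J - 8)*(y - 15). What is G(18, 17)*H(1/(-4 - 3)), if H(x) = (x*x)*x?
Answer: -20/343 ≈ -0.058309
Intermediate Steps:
G(J, y) = (-15 + y)*(-8 + J) (G(J, y) = (-8 + J)*(-15 + y) = (-15 + y)*(-8 + J))
H(x) = x**3 (H(x) = x**2*x = x**3)
G(18, 17)*H(1/(-4 - 3)) = (120 - 15*18 - 8*17 + 18*17)*(1/(-4 - 3))**3 = (120 - 270 - 136 + 306)*(1/(-7))**3 = 20*(-1/7)**3 = 20*(-1/343) = -20/343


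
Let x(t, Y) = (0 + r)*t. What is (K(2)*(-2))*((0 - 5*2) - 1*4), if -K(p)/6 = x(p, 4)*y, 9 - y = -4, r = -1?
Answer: 4368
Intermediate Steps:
x(t, Y) = -t (x(t, Y) = (0 - 1)*t = -t)
y = 13 (y = 9 - 1*(-4) = 9 + 4 = 13)
K(p) = 78*p (K(p) = -6*(-p)*13 = -(-78)*p = 78*p)
(K(2)*(-2))*((0 - 5*2) - 1*4) = ((78*2)*(-2))*((0 - 5*2) - 1*4) = (156*(-2))*((0 - 10) - 4) = -312*(-10 - 4) = -312*(-14) = 4368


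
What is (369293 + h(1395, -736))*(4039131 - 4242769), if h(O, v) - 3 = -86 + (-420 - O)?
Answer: -74815583010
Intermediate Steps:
h(O, v) = -503 - O (h(O, v) = 3 + (-86 + (-420 - O)) = 3 + (-506 - O) = -503 - O)
(369293 + h(1395, -736))*(4039131 - 4242769) = (369293 + (-503 - 1*1395))*(4039131 - 4242769) = (369293 + (-503 - 1395))*(-203638) = (369293 - 1898)*(-203638) = 367395*(-203638) = -74815583010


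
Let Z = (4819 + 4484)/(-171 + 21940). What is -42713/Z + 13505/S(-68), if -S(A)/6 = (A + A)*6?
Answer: -1517423213699/15182496 ≈ -99946.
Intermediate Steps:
S(A) = -72*A (S(A) = -6*(A + A)*6 = -6*2*A*6 = -72*A)
Z = 9303/21769 ≈ 0.42735
-42713/Z + 13505/S(-68) = -42713/9303/21769 + 13505/((-72*(-68))) = -42713*21769/9303 + 13505/4896 = -929819297/9303 + 13505*(1/4896) = -929819297/9303 + 13505/4896 = -1517423213699/15182496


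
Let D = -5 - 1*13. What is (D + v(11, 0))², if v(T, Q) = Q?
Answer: 324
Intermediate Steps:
D = -18 (D = -5 - 13 = -18)
(D + v(11, 0))² = (-18 + 0)² = (-18)² = 324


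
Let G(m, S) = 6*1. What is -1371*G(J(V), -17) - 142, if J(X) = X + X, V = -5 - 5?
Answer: -8368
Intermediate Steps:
V = -10
J(X) = 2*X
G(m, S) = 6
-1371*G(J(V), -17) - 142 = -1371*6 - 142 = -8226 - 142 = -8368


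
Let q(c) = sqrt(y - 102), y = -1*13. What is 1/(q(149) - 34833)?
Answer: -34833/1213338004 - I*sqrt(115)/1213338004 ≈ -2.8708e-5 - 8.8383e-9*I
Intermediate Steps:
y = -13
q(c) = I*sqrt(115) (q(c) = sqrt(-13 - 102) = sqrt(-115) = I*sqrt(115))
1/(q(149) - 34833) = 1/(I*sqrt(115) - 34833) = 1/(-34833 + I*sqrt(115))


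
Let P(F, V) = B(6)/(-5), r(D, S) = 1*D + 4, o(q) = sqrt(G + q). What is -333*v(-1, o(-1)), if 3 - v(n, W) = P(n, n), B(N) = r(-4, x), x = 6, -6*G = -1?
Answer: -999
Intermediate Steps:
G = 1/6 (G = -1/6*(-1) = 1/6 ≈ 0.16667)
o(q) = sqrt(1/6 + q)
r(D, S) = 4 + D (r(D, S) = D + 4 = 4 + D)
B(N) = 0 (B(N) = 4 - 4 = 0)
P(F, V) = 0 (P(F, V) = 0/(-5) = 0*(-1/5) = 0)
v(n, W) = 3 (v(n, W) = 3 - 1*0 = 3 + 0 = 3)
-333*v(-1, o(-1)) = -333*3 = -999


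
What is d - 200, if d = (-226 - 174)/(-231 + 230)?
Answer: 200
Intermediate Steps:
d = 400 (d = -400/(-1) = -400*(-1) = 400)
d - 200 = 400 - 200 = 200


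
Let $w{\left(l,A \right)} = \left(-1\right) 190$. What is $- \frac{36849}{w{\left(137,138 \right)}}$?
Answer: $\frac{36849}{190} \approx 193.94$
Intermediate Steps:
$w{\left(l,A \right)} = -190$
$- \frac{36849}{w{\left(137,138 \right)}} = - \frac{36849}{-190} = \left(-36849\right) \left(- \frac{1}{190}\right) = \frac{36849}{190}$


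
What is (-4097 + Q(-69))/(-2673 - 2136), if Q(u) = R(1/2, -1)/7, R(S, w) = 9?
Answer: 28670/33663 ≈ 0.85168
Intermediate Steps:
Q(u) = 9/7
(-4097 + Q(-69))/(-2673 - 2136) = (-4097 + 9/7)/(-2673 - 2136) = -28670/7/(-4809) = -28670/7*(-1/4809) = 28670/33663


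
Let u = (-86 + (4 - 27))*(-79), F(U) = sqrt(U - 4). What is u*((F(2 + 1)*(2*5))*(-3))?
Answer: -258330*I ≈ -2.5833e+5*I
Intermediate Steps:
F(U) = sqrt(-4 + U)
u = 8611 (u = (-86 - 23)*(-79) = -109*(-79) = 8611)
u*((F(2 + 1)*(2*5))*(-3)) = 8611*((sqrt(-4 + (2 + 1))*(2*5))*(-3)) = 8611*((sqrt(-4 + 3)*10)*(-3)) = 8611*((sqrt(-1)*10)*(-3)) = 8611*((I*10)*(-3)) = 8611*((10*I)*(-3)) = 8611*(-30*I) = -258330*I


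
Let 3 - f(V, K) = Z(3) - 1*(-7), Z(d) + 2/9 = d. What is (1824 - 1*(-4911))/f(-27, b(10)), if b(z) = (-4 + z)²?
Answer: -60615/61 ≈ -993.69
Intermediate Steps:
Z(d) = -2/9 + d
f(V, K) = -61/9 (f(V, K) = 3 - ((-2/9 + 3) - 1*(-7)) = 3 - (25/9 + 7) = 3 - 1*88/9 = 3 - 88/9 = -61/9)
(1824 - 1*(-4911))/f(-27, b(10)) = (1824 - 1*(-4911))/(-61/9) = (1824 + 4911)*(-9/61) = 6735*(-9/61) = -60615/61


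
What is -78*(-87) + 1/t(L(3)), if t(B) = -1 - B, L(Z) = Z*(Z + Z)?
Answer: 128933/19 ≈ 6785.9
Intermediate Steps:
L(Z) = 2*Z² (L(Z) = Z*(2*Z) = 2*Z²)
-78*(-87) + 1/t(L(3)) = -78*(-87) + 1/(-1 - 2*3²) = 6786 + 1/(-1 - 2*9) = 6786 + 1/(-1 - 1*18) = 6786 + 1/(-1 - 18) = 6786 + 1/(-19) = 6786 - 1/19 = 128933/19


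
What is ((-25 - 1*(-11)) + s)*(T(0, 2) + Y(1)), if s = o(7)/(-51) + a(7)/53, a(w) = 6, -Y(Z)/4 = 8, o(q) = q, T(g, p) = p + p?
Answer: 1061396/2703 ≈ 392.67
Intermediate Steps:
T(g, p) = 2*p
Y(Z) = -32 (Y(Z) = -4*8 = -32)
s = -65/2703 (s = 7/(-51) + 6/53 = 7*(-1/51) + 6*(1/53) = -7/51 + 6/53 = -65/2703 ≈ -0.024047)
((-25 - 1*(-11)) + s)*(T(0, 2) + Y(1)) = ((-25 - 1*(-11)) - 65/2703)*(2*2 - 32) = ((-25 + 11) - 65/2703)*(4 - 32) = (-14 - 65/2703)*(-28) = -37907/2703*(-28) = 1061396/2703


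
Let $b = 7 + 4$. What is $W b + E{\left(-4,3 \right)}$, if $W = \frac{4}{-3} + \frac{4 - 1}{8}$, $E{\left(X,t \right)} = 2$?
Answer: $- \frac{205}{24} \approx -8.5417$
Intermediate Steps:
$b = 11$
$W = - \frac{23}{24}$ ($W = 4 \left(- \frac{1}{3}\right) + 3 \cdot \frac{1}{8} = - \frac{4}{3} + \frac{3}{8} = - \frac{23}{24} \approx -0.95833$)
$W b + E{\left(-4,3 \right)} = \left(- \frac{23}{24}\right) 11 + 2 = - \frac{253}{24} + 2 = - \frac{205}{24}$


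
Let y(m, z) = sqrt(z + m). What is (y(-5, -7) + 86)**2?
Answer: 7384 + 344*I*sqrt(3) ≈ 7384.0 + 595.83*I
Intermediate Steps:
y(m, z) = sqrt(m + z)
(y(-5, -7) + 86)**2 = (sqrt(-5 - 7) + 86)**2 = (sqrt(-12) + 86)**2 = (2*I*sqrt(3) + 86)**2 = (86 + 2*I*sqrt(3))**2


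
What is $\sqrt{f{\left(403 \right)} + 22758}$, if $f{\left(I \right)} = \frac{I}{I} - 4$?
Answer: $\sqrt{22755} \approx 150.85$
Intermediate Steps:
$f{\left(I \right)} = -3$ ($f{\left(I \right)} = 1 - 4 = -3$)
$\sqrt{f{\left(403 \right)} + 22758} = \sqrt{-3 + 22758} = \sqrt{22755}$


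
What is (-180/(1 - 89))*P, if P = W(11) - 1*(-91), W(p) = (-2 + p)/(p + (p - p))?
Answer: 22725/121 ≈ 187.81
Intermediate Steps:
W(p) = (-2 + p)/p (W(p) = (-2 + p)/(p + 0) = (-2 + p)/p)
P = 1010/11 (P = (-2 + 11)/11 - 1*(-91) = (1/11)*9 + 91 = 9/11 + 91 = 1010/11 ≈ 91.818)
(-180/(1 - 89))*P = -180/(1 - 89)*(1010/11) = -180/(-88)*(1010/11) = -180*(-1/88)*(1010/11) = (45/22)*(1010/11) = 22725/121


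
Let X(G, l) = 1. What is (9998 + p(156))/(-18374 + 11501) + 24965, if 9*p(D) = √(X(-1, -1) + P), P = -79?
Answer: 171574447/6873 - I*√78/61857 ≈ 24964.0 - 0.00014278*I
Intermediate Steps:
p(D) = I*√78/9 (p(D) = √(1 - 79)/9 = √(-78)/9 = (I*√78)/9 = I*√78/9)
(9998 + p(156))/(-18374 + 11501) + 24965 = (9998 + I*√78/9)/(-18374 + 11501) + 24965 = (9998 + I*√78/9)/(-6873) + 24965 = (9998 + I*√78/9)*(-1/6873) + 24965 = (-9998/6873 - I*√78/61857) + 24965 = 171574447/6873 - I*√78/61857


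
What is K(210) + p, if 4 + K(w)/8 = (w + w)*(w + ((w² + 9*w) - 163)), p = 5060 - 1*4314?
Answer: 154685034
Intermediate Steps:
p = 746 (p = 5060 - 4314 = 746)
K(w) = -32 + 16*w*(-163 + w² + 10*w) (K(w) = -32 + 8*((w + w)*(w + ((w² + 9*w) - 163))) = -32 + 8*((2*w)*(w + (-163 + w² + 9*w))) = -32 + 8*((2*w)*(-163 + w² + 10*w)) = -32 + 8*(2*w*(-163 + w² + 10*w)) = -32 + 16*w*(-163 + w² + 10*w))
K(210) + p = (-32 - 2608*210 + 16*210³ + 160*210²) + 746 = (-32 - 547680 + 16*9261000 + 160*44100) + 746 = (-32 - 547680 + 148176000 + 7056000) + 746 = 154684288 + 746 = 154685034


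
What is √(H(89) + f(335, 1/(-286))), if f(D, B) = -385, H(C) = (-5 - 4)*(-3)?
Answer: I*√358 ≈ 18.921*I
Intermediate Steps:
H(C) = 27 (H(C) = -9*(-3) = 27)
√(H(89) + f(335, 1/(-286))) = √(27 - 385) = √(-358) = I*√358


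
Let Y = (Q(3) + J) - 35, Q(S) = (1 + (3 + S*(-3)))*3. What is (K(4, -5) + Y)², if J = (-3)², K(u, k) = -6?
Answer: 2209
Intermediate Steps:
Q(S) = 12 - 9*S (Q(S) = (1 + (3 - 3*S))*3 = (4 - 3*S)*3 = 12 - 9*S)
J = 9
Y = -41 (Y = ((12 - 9*3) + 9) - 35 = ((12 - 27) + 9) - 35 = (-15 + 9) - 35 = -6 - 35 = -41)
(K(4, -5) + Y)² = (-6 - 41)² = (-47)² = 2209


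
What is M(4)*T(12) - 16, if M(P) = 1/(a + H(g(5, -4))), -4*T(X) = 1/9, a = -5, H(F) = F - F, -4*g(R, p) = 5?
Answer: -2879/180 ≈ -15.994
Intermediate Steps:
g(R, p) = -5/4 (g(R, p) = -¼*5 = -5/4)
H(F) = 0
T(X) = -1/36 (T(X) = -¼/9 = -¼*⅑ = -1/36)
M(P) = -⅕ (M(P) = 1/(-5 + 0) = 1/(-5) = -⅕)
M(4)*T(12) - 16 = -⅕*(-1/36) - 16 = 1/180 - 16 = -2879/180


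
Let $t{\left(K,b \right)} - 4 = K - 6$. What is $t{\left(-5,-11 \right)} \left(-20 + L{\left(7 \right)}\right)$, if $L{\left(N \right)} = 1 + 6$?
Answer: $91$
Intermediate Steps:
$t{\left(K,b \right)} = -2 + K$ ($t{\left(K,b \right)} = 4 + \left(K - 6\right) = 4 + \left(-6 + K\right) = -2 + K$)
$L{\left(N \right)} = 7$
$t{\left(-5,-11 \right)} \left(-20 + L{\left(7 \right)}\right) = \left(-2 - 5\right) \left(-20 + 7\right) = \left(-7\right) \left(-13\right) = 91$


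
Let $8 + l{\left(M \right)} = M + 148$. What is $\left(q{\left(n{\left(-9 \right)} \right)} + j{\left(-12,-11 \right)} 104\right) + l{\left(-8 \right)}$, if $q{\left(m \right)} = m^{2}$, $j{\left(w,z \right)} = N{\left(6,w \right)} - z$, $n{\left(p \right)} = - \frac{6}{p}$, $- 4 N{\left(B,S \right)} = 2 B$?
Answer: $\frac{8680}{9} \approx 964.44$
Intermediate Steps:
$N{\left(B,S \right)} = - \frac{B}{2}$ ($N{\left(B,S \right)} = - \frac{2 B}{4} = - \frac{B}{2}$)
$l{\left(M \right)} = 140 + M$ ($l{\left(M \right)} = -8 + \left(M + 148\right) = -8 + \left(148 + M\right) = 140 + M$)
$j{\left(w,z \right)} = -3 - z$ ($j{\left(w,z \right)} = \left(- \frac{1}{2}\right) 6 - z = -3 - z$)
$\left(q{\left(n{\left(-9 \right)} \right)} + j{\left(-12,-11 \right)} 104\right) + l{\left(-8 \right)} = \left(\left(- \frac{6}{-9}\right)^{2} + \left(-3 - -11\right) 104\right) + \left(140 - 8\right) = \left(\left(\left(-6\right) \left(- \frac{1}{9}\right)\right)^{2} + \left(-3 + 11\right) 104\right) + 132 = \left(\left(\frac{2}{3}\right)^{2} + 8 \cdot 104\right) + 132 = \left(\frac{4}{9} + 832\right) + 132 = \frac{7492}{9} + 132 = \frac{8680}{9}$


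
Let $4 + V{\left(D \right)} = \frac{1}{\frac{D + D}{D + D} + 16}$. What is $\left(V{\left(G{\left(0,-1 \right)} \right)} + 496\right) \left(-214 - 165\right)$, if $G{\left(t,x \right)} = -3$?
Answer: $- \frac{3170335}{17} \approx -1.8649 \cdot 10^{5}$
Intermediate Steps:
$V{\left(D \right)} = - \frac{67}{17}$ ($V{\left(D \right)} = -4 + \frac{1}{\frac{D + D}{D + D} + 16} = -4 + \frac{1}{\frac{2 D}{2 D} + 16} = -4 + \frac{1}{2 D \frac{1}{2 D} + 16} = -4 + \frac{1}{1 + 16} = -4 + \frac{1}{17} = - \frac{67}{17}$)
$\left(V{\left(G{\left(0,-1 \right)} \right)} + 496\right) \left(-214 - 165\right) = \left(- \frac{67}{17} + 496\right) \left(-214 - 165\right) = \frac{8365}{17} \left(-379\right) = - \frac{3170335}{17}$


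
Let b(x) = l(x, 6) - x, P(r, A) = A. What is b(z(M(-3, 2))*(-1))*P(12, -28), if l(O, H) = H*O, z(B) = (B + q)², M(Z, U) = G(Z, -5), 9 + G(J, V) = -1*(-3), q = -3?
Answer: 11340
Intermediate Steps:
G(J, V) = -6 (G(J, V) = -9 - 1*(-3) = -9 + 3 = -6)
M(Z, U) = -6
z(B) = (-3 + B)² (z(B) = (B - 3)² = (-3 + B)²)
b(x) = 5*x (b(x) = 6*x - x = 5*x)
b(z(M(-3, 2))*(-1))*P(12, -28) = (5*((-3 - 6)²*(-1)))*(-28) = (5*((-9)²*(-1)))*(-28) = (5*(81*(-1)))*(-28) = (5*(-81))*(-28) = -405*(-28) = 11340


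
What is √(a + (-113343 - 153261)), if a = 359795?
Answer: √93191 ≈ 305.27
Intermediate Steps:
√(a + (-113343 - 153261)) = √(359795 + (-113343 - 153261)) = √(359795 - 266604) = √93191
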